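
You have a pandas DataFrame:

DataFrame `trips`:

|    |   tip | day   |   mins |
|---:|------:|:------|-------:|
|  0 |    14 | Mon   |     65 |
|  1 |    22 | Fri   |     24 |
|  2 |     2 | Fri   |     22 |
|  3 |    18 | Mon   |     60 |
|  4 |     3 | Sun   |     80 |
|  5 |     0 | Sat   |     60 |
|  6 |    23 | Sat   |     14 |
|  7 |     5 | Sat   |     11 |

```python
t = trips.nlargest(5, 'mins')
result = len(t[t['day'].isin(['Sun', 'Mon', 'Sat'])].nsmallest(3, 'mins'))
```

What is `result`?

take 5 rows with largest mins:
   tip  day  mins
4    3  Sun    80
0   14  Mon    65
3   18  Mon    60
5    0  Sat    60
1   22  Fri    24
filter rows where day in ['Sun', 'Mon', 'Sat']:
   tip  day  mins
4    3  Sun    80
0   14  Mon    65
3   18  Mon    60
5    0  Sat    60
take 3 rows with smallest mins:
   tip  day  mins
3   18  Mon    60
5    0  Sat    60
0   14  Mon    65
Hence 3.

3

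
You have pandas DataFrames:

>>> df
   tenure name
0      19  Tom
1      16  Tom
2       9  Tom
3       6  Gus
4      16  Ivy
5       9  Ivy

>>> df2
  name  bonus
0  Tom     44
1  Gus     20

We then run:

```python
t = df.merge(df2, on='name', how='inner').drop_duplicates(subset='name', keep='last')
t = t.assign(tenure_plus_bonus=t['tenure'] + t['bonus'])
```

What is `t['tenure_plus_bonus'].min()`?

26

merge on 'name' (how='inner') → 4 rows:
   tenure name  bonus
0      19  Tom     44
1      16  Tom     44
2       9  Tom     44
3       6  Gus     20
drop duplicate name (keep=last):
   tenure name  bonus
2       9  Tom     44
3       6  Gus     20
add column tenure_plus_bonus = t['tenure'] + t['bonus']:
   tenure name  bonus  tenure_plus_bonus
2       9  Tom     44                 53
3       6  Gus     20                 26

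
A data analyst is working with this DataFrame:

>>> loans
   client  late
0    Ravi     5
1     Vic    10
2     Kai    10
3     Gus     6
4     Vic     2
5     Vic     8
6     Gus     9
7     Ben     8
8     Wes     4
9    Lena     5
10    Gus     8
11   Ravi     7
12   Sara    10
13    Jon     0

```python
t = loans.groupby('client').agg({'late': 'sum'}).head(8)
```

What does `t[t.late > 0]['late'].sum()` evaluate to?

group by client, sum of late:
        late
client      
Ben        8
Gus       23
Jon        0
Kai       10
Lena       5
Ravi      12
Sara      10
Vic       20
Wes        4
take first 8 rows:
        late
client      
Ben        8
Gus       23
Jon        0
Kai       10
Lena       5
Ravi      12
Sara      10
Vic       20
filter rows where late > 0:
        late
client      
Ben        8
Gus       23
Kai       10
Lena       5
Ravi      12
Sara      10
Vic       20

88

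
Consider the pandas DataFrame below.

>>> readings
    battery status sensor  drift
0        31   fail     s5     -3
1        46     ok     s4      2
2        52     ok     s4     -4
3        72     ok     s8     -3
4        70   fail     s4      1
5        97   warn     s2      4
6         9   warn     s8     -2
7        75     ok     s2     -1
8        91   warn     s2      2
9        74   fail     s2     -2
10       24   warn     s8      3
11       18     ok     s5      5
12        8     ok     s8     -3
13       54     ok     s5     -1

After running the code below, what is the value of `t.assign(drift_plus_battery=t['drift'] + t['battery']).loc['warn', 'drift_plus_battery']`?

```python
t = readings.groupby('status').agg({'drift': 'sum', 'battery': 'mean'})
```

group by status: sum(drift), mean(battery):
        drift    battery
status                  
fail       -4  58.333333
ok         -5  46.428571
warn        7  55.250000
add column drift_plus_battery = t['drift'] + t['battery']:
        drift    battery  drift_plus_battery
status                                      
fail       -4  58.333333           54.333333
ok         -5  46.428571           41.428571
warn        7  55.250000           62.250000
Finally, value at row 'warn', column 'drift_plus_battery' = 62.25.

62.25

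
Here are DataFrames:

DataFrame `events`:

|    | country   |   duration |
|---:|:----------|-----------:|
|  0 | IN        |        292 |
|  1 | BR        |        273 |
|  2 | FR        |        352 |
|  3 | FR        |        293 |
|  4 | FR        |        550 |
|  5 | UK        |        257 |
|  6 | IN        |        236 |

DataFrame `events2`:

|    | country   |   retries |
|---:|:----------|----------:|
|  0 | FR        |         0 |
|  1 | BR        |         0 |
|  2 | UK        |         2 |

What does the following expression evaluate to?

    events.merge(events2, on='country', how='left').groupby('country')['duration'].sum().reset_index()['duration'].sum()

2253

merge on 'country' (how='left') → 7 rows:
  country  duration  retries
0      IN       292      NaN
1      BR       273      0.0
2      FR       352      0.0
3      FR       293      0.0
4      FR       550      0.0
5      UK       257      2.0
6      IN       236      NaN
group by country, sum of duration:
country
BR     273
FR    1195
IN     528
UK     257
Name: duration, dtype: int64
reset_index():
  country  duration
0      BR       273
1      FR      1195
2      IN       528
3      UK       257
Taking the sum of column 'duration' gives 2253.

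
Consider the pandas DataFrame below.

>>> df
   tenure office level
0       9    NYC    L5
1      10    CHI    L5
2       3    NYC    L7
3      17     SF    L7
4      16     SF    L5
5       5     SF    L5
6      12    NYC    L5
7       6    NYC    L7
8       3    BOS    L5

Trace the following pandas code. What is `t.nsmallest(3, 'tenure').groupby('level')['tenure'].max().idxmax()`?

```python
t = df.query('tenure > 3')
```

filter rows where tenure > 3:
   tenure office level
0       9    NYC    L5
1      10    CHI    L5
3      17     SF    L7
4      16     SF    L5
5       5     SF    L5
6      12    NYC    L5
7       6    NYC    L7
take 3 rows with smallest tenure:
   tenure office level
5       5     SF    L5
7       6    NYC    L7
0       9    NYC    L5
group by level, max of tenure:
level
L5    9
L7    6
Name: tenure, dtype: int64
Then the label with the largest value: L5

L5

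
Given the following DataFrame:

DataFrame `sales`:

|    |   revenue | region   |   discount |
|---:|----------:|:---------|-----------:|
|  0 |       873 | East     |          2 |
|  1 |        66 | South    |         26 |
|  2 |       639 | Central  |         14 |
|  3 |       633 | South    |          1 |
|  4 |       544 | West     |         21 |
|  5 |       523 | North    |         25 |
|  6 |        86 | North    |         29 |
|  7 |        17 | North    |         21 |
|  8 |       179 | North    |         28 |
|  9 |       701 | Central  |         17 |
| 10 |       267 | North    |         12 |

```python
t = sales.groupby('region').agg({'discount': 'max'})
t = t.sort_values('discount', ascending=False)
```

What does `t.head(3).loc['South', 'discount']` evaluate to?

26

group by region, max of discount:
         discount
region           
Central        17
East            2
North          29
South          26
West           21
sort by discount descending:
         discount
region           
North          29
South          26
West           21
Central        17
East            2
take first 3 rows:
        discount
region          
North         29
South         26
West          21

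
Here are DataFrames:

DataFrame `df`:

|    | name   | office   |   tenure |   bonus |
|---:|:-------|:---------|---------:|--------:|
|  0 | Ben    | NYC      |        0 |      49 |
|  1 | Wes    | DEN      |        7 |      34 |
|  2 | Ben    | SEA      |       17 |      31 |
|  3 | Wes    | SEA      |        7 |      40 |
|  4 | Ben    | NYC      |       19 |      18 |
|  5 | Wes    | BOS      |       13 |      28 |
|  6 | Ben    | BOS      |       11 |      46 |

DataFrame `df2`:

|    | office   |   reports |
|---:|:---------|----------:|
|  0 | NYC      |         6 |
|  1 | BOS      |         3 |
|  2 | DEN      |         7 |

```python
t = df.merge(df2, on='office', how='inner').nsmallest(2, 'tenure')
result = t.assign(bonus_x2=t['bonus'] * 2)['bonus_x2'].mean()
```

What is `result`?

merge on 'office' (how='inner') → 5 rows:
  name office  tenure  bonus  reports
0  Ben    NYC       0     49        6
1  Wes    DEN       7     34        7
2  Ben    NYC      19     18        6
3  Wes    BOS      13     28        3
4  Ben    BOS      11     46        3
take 2 rows with smallest tenure:
  name office  tenure  bonus  reports
0  Ben    NYC       0     49        6
1  Wes    DEN       7     34        7
add column bonus_x2 = t['bonus'] * 2:
  name office  tenure  bonus  reports  bonus_x2
0  Ben    NYC       0     49        6        98
1  Wes    DEN       7     34        7        68

83.0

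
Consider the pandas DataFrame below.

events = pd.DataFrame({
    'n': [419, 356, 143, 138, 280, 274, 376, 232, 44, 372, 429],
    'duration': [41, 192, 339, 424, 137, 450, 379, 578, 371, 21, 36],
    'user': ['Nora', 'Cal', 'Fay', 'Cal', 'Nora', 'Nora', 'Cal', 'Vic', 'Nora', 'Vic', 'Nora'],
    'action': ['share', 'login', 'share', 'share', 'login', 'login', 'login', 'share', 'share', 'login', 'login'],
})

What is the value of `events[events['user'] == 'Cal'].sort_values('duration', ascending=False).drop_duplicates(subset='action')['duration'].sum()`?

803

filter rows where user == 'Cal':
     n  duration user action
1  356       192  Cal  login
3  138       424  Cal  share
6  376       379  Cal  login
sort by duration descending:
     n  duration user action
3  138       424  Cal  share
6  376       379  Cal  login
1  356       192  Cal  login
drop duplicate action (keep=first):
     n  duration user action
3  138       424  Cal  share
6  376       379  Cal  login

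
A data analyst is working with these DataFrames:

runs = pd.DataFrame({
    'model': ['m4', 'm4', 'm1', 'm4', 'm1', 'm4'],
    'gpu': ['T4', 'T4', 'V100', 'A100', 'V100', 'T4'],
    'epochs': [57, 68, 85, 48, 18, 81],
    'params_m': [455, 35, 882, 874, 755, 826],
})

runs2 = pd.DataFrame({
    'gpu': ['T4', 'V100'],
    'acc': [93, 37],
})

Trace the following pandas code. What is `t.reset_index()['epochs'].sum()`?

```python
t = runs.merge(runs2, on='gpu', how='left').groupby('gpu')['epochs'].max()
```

merge on 'gpu' (how='left') → 6 rows:
  model   gpu  epochs  params_m   acc
0    m4    T4      57       455  93.0
1    m4    T4      68        35  93.0
2    m1  V100      85       882  37.0
3    m4  A100      48       874   NaN
4    m1  V100      18       755  37.0
5    m4    T4      81       826  93.0
group by gpu, max of epochs:
gpu
A100    48
T4      81
V100    85
Name: epochs, dtype: int64
reset_index():
    gpu  epochs
0  A100      48
1    T4      81
2  V100      85
Hence 214.

214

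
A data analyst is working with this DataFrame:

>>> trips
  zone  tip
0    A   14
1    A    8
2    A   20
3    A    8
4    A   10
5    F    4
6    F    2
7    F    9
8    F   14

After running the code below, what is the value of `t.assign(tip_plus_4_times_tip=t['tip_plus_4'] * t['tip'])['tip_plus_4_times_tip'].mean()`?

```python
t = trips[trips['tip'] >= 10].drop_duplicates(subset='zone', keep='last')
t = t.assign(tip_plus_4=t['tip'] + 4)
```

196.0

filter rows where tip >= 10:
  zone  tip
0    A   14
2    A   20
4    A   10
8    F   14
drop duplicate zone (keep=last):
  zone  tip
4    A   10
8    F   14
add column tip_plus_4 = t['tip'] + 4:
  zone  tip  tip_plus_4
4    A   10          14
8    F   14          18
add column tip_plus_4_times_tip = t['tip_plus_4'] * t['tip']:
  zone  tip  tip_plus_4  tip_plus_4_times_tip
4    A   10          14                   140
8    F   14          18                   252
So mean() = 196.0.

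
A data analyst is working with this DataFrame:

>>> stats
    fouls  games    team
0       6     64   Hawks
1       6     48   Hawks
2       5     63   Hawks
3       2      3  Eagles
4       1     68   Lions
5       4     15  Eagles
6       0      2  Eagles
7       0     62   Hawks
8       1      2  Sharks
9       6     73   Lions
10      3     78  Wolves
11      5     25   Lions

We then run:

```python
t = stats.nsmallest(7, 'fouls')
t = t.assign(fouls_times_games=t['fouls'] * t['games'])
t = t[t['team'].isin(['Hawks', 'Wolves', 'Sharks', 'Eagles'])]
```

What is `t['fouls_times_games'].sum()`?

take 7 rows with smallest fouls:
    fouls  games    team
6       0      2  Eagles
7       0     62   Hawks
4       1     68   Lions
8       1      2  Sharks
3       2      3  Eagles
10      3     78  Wolves
5       4     15  Eagles
add column fouls_times_games = t['fouls'] * t['games']:
    fouls  games    team  fouls_times_games
6       0      2  Eagles                  0
7       0     62   Hawks                  0
4       1     68   Lions                 68
8       1      2  Sharks                  2
3       2      3  Eagles                  6
10      3     78  Wolves                234
5       4     15  Eagles                 60
filter rows where team in ['Hawks', 'Wolves', 'Sharks', 'Eagles']:
    fouls  games    team  fouls_times_games
6       0      2  Eagles                  0
7       0     62   Hawks                  0
8       1      2  Sharks                  2
3       2      3  Eagles                  6
10      3     78  Wolves                234
5       4     15  Eagles                 60
Reading off the sum of column 'fouls_times_games', we get 302.

302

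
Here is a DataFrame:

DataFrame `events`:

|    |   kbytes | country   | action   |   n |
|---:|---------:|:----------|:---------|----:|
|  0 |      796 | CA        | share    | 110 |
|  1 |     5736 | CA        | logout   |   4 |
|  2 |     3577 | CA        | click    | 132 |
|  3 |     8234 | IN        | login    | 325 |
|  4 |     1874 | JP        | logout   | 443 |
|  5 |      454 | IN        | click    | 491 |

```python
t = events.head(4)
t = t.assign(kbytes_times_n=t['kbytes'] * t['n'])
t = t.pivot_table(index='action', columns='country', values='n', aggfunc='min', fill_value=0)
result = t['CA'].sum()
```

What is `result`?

take first 4 rows:
   kbytes country  action    n
0     796      CA   share  110
1    5736      CA  logout    4
2    3577      CA   click  132
3    8234      IN   login  325
add column kbytes_times_n = t['kbytes'] * t['n']:
   kbytes country  action    n  kbytes_times_n
0     796      CA   share  110           87560
1    5736      CA  logout    4           22944
2    3577      CA   click  132          472164
3    8234      IN   login  325         2676050
pivot: rows=action, cols=country, min(n):
country   CA   IN
action           
click    132    0
login      0  325
logout     4    0
share    110    0

246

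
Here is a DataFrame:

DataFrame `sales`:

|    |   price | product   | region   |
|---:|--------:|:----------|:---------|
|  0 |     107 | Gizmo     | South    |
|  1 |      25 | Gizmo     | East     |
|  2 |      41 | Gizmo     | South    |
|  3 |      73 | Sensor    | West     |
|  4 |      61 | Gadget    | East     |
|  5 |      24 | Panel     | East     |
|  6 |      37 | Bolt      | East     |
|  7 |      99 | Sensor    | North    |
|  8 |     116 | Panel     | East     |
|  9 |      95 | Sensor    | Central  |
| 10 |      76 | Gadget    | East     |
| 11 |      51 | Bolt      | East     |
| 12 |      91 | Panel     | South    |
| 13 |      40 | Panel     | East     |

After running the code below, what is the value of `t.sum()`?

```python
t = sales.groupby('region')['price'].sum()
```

936

group by region, sum of price:
region
Central     95
East       430
North       99
South      239
West        73
Name: price, dtype: int64
The sum of the resulting series is 936.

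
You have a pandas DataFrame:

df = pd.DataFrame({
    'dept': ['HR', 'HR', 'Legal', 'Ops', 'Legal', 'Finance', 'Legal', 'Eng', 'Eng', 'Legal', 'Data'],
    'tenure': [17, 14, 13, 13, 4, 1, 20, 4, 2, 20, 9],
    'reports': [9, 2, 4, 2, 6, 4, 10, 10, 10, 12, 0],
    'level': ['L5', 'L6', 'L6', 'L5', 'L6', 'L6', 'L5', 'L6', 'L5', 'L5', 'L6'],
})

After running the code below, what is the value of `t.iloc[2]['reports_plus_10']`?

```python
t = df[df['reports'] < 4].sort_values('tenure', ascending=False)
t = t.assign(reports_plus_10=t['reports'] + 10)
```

filter rows where reports < 4:
    dept  tenure  reports level
1     HR      14        2    L6
3    Ops      13        2    L5
10  Data       9        0    L6
sort by tenure descending:
    dept  tenure  reports level
1     HR      14        2    L6
3    Ops      13        2    L5
10  Data       9        0    L6
add column reports_plus_10 = t['reports'] + 10:
    dept  tenure  reports level  reports_plus_10
1     HR      14        2    L6               12
3    Ops      13        2    L5               12
10  Data       9        0    L6               10
Hence 10.

10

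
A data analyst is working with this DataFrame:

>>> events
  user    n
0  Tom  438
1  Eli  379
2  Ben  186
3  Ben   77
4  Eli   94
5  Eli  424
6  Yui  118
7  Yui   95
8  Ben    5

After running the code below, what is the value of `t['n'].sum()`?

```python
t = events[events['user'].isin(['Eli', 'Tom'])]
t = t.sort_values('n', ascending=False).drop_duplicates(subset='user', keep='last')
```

filter rows where user in ['Eli', 'Tom']:
  user    n
0  Tom  438
1  Eli  379
4  Eli   94
5  Eli  424
sort by n descending:
  user    n
0  Tom  438
5  Eli  424
1  Eli  379
4  Eli   94
drop duplicate user (keep=last):
  user    n
0  Tom  438
4  Eli   94
Then the sum of column 'n': 532

532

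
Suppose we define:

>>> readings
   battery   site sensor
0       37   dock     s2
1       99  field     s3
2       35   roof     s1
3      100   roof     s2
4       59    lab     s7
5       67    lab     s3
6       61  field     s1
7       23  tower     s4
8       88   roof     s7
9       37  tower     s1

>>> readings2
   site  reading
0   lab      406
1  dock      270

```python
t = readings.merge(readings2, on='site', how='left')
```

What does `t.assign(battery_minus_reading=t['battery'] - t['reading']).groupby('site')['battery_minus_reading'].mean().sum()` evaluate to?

-576.0

merge on 'site' (how='left') → 10 rows:
   battery   site sensor  reading
0       37   dock     s2    270.0
1       99  field     s3      NaN
2       35   roof     s1      NaN
3      100   roof     s2      NaN
4       59    lab     s7    406.0
5       67    lab     s3    406.0
6       61  field     s1      NaN
7       23  tower     s4      NaN
8       88   roof     s7      NaN
9       37  tower     s1      NaN
add column battery_minus_reading = t['battery'] - t['reading']:
   battery   site sensor  reading  battery_minus_reading
0       37   dock     s2    270.0                 -233.0
1       99  field     s3      NaN                    NaN
2       35   roof     s1      NaN                    NaN
3      100   roof     s2      NaN                    NaN
4       59    lab     s7    406.0                 -347.0
5       67    lab     s3    406.0                 -339.0
6       61  field     s1      NaN                    NaN
7       23  tower     s4      NaN                    NaN
8       88   roof     s7      NaN                    NaN
9       37  tower     s1      NaN                    NaN
group by site, mean of battery_minus_reading:
site
dock    -233.0
field      NaN
lab     -343.0
roof       NaN
tower      NaN
Name: battery_minus_reading, dtype: float64
sum of the resulting series → -576.0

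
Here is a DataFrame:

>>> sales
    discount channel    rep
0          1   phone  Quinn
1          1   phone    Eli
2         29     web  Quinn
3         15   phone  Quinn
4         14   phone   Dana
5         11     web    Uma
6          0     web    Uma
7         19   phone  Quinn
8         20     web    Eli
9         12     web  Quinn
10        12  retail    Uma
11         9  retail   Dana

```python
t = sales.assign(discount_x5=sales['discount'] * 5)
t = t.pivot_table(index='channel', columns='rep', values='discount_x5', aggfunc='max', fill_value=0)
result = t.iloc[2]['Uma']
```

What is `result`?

55

add column discount_x5 = sales['discount'] * 5:
    discount channel    rep  discount_x5
0          1   phone  Quinn            5
1          1   phone    Eli            5
2         29     web  Quinn          145
3         15   phone  Quinn           75
4         14   phone   Dana           70
5         11     web    Uma           55
6          0     web    Uma            0
7         19   phone  Quinn           95
8         20     web    Eli          100
9         12     web  Quinn           60
10        12  retail    Uma           60
11         9  retail   Dana           45
pivot: rows=channel, cols=rep, max(discount_x5):
rep      Dana  Eli  Quinn  Uma
channel                       
phone      70    5     95    0
retail     45    0      0   60
web         0  100    145   55
Reading off the value at position 2, column 'Uma', we get 55.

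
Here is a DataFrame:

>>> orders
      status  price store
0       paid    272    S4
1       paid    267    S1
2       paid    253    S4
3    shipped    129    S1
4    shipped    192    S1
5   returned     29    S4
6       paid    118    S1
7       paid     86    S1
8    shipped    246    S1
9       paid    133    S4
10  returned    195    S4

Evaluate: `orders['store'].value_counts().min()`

5

value_counts of store:
store
S1    6
S4    5
Name: count, dtype: int64
Finally, min of the resulting series = 5.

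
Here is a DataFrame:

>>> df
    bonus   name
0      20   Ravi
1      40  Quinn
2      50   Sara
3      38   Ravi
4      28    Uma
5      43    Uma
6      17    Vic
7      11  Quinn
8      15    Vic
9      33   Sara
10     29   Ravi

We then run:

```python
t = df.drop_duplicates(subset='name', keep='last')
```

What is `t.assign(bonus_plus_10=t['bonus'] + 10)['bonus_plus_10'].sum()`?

181

drop duplicate name (keep=last):
    bonus   name
5      43    Uma
7      11  Quinn
8      15    Vic
9      33   Sara
10     29   Ravi
add column bonus_plus_10 = t['bonus'] + 10:
    bonus   name  bonus_plus_10
5      43    Uma             53
7      11  Quinn             21
8      15    Vic             25
9      33   Sara             43
10     29   Ravi             39
The sum of column 'bonus_plus_10' is 181.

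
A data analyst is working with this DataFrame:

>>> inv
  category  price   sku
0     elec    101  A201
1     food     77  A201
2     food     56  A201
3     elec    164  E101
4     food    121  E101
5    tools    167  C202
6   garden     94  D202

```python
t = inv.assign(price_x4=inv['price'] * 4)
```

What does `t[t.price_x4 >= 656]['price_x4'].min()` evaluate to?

add column price_x4 = inv['price'] * 4:
  category  price   sku  price_x4
0     elec    101  A201       404
1     food     77  A201       308
2     food     56  A201       224
3     elec    164  E101       656
4     food    121  E101       484
5    tools    167  C202       668
6   garden     94  D202       376
filter rows where price_x4 >= 656:
  category  price   sku  price_x4
3     elec    164  E101       656
5    tools    167  C202       668

656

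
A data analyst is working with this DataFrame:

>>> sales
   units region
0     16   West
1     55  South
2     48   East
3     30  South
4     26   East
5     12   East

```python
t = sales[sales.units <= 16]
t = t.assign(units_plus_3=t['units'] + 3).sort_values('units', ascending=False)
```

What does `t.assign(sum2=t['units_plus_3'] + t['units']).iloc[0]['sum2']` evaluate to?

filter rows where units <= 16:
   units region
0     16   West
5     12   East
add column units_plus_3 = t['units'] + 3:
   units region  units_plus_3
0     16   West            19
5     12   East            15
sort by units descending:
   units region  units_plus_3
0     16   West            19
5     12   East            15
add column sum2 = t['units_plus_3'] + t['units']:
   units region  units_plus_3  sum2
0     16   West            19    35
5     12   East            15    27
So iloc[0]['sum2'] = 35.

35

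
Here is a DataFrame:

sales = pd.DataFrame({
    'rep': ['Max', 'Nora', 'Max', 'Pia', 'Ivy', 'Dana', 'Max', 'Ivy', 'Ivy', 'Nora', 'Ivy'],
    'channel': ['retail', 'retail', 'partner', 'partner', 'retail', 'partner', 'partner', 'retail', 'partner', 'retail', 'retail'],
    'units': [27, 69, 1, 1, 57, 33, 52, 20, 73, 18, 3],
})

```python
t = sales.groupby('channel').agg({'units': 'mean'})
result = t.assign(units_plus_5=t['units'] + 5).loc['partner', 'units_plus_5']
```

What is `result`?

group by channel, mean of units:
             units
channel           
partner  32.000000
retail   32.333333
add column units_plus_5 = t['units'] + 5:
             units  units_plus_5
channel                         
partner  32.000000     37.000000
retail   32.333333     37.333333
Finally, value at row 'partner', column 'units_plus_5' = 37.0.

37.0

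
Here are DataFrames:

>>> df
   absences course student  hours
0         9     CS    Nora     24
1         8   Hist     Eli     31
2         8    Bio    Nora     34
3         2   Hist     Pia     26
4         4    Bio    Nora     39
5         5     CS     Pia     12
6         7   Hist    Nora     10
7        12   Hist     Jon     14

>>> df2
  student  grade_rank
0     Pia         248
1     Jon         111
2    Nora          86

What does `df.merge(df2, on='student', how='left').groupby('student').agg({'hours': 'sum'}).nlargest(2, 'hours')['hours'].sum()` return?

145

merge on 'student' (how='left') → 8 rows:
   absences course student  hours  grade_rank
0         9     CS    Nora     24        86.0
1         8   Hist     Eli     31         NaN
2         8    Bio    Nora     34        86.0
3         2   Hist     Pia     26       248.0
4         4    Bio    Nora     39        86.0
5         5     CS     Pia     12       248.0
6         7   Hist    Nora     10        86.0
7        12   Hist     Jon     14       111.0
group by student, sum of hours:
         hours
student       
Eli         31
Jon         14
Nora       107
Pia         38
take 2 rows with largest hours:
         hours
student       
Nora       107
Pia         38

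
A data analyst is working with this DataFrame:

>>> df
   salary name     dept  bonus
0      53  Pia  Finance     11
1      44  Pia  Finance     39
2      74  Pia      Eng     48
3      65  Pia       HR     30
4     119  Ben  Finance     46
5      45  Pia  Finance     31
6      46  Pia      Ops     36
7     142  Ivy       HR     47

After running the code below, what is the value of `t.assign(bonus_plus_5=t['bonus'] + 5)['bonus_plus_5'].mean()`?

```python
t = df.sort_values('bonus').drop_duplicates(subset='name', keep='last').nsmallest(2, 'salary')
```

52.0

sort by bonus:
   salary name     dept  bonus
0      53  Pia  Finance     11
3      65  Pia       HR     30
5      45  Pia  Finance     31
6      46  Pia      Ops     36
1      44  Pia  Finance     39
4     119  Ben  Finance     46
7     142  Ivy       HR     47
2      74  Pia      Eng     48
drop duplicate name (keep=last):
   salary name     dept  bonus
4     119  Ben  Finance     46
7     142  Ivy       HR     47
2      74  Pia      Eng     48
take 2 rows with smallest salary:
   salary name     dept  bonus
2      74  Pia      Eng     48
4     119  Ben  Finance     46
add column bonus_plus_5 = t['bonus'] + 5:
   salary name     dept  bonus  bonus_plus_5
2      74  Pia      Eng     48            53
4     119  Ben  Finance     46            51
Taking the mean of column 'bonus_plus_5' gives 52.0.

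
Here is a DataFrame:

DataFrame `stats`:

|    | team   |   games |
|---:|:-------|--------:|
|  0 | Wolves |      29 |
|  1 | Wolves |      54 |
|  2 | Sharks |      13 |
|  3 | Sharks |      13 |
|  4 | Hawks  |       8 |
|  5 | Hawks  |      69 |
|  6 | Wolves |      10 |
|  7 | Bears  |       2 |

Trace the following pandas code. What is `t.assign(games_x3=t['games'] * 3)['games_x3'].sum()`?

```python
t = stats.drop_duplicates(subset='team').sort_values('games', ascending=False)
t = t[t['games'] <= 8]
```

drop duplicate team (keep=first):
     team  games
0  Wolves     29
2  Sharks     13
4   Hawks      8
7   Bears      2
sort by games descending:
     team  games
0  Wolves     29
2  Sharks     13
4   Hawks      8
7   Bears      2
filter rows where games <= 8:
    team  games
4  Hawks      8
7  Bears      2
add column games_x3 = t['games'] * 3:
    team  games  games_x3
4  Hawks      8        24
7  Bears      2         6

30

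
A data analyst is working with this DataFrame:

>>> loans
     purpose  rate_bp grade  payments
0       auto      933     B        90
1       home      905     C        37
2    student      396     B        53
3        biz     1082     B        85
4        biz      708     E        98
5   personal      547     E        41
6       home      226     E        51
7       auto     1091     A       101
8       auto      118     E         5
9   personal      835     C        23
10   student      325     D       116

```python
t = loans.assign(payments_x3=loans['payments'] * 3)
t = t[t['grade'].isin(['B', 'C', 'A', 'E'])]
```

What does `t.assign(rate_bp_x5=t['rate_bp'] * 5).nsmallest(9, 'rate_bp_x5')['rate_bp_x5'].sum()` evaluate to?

28750

add column payments_x3 = loans['payments'] * 3:
     purpose  rate_bp grade  payments  payments_x3
0       auto      933     B        90          270
1       home      905     C        37          111
2    student      396     B        53          159
3        biz     1082     B        85          255
4        biz      708     E        98          294
5   personal      547     E        41          123
6       home      226     E        51          153
7       auto     1091     A       101          303
8       auto      118     E         5           15
9   personal      835     C        23           69
10   student      325     D       116          348
filter rows where grade in ['B', 'C', 'A', 'E']:
    purpose  rate_bp grade  payments  payments_x3
0      auto      933     B        90          270
1      home      905     C        37          111
2   student      396     B        53          159
3       biz     1082     B        85          255
4       biz      708     E        98          294
5  personal      547     E        41          123
6      home      226     E        51          153
7      auto     1091     A       101          303
8      auto      118     E         5           15
9  personal      835     C        23           69
add column rate_bp_x5 = t['rate_bp'] * 5:
    purpose  rate_bp grade  payments  payments_x3  rate_bp_x5
0      auto      933     B        90          270        4665
1      home      905     C        37          111        4525
2   student      396     B        53          159        1980
3       biz     1082     B        85          255        5410
4       biz      708     E        98          294        3540
5  personal      547     E        41          123        2735
6      home      226     E        51          153        1130
7      auto     1091     A       101          303        5455
8      auto      118     E         5           15         590
9  personal      835     C        23           69        4175
take 9 rows with smallest rate_bp_x5:
    purpose  rate_bp grade  payments  payments_x3  rate_bp_x5
8      auto      118     E         5           15         590
6      home      226     E        51          153        1130
2   student      396     B        53          159        1980
5  personal      547     E        41          123        2735
4       biz      708     E        98          294        3540
9  personal      835     C        23           69        4175
1      home      905     C        37          111        4525
0      auto      933     B        90          270        4665
3       biz     1082     B        85          255        5410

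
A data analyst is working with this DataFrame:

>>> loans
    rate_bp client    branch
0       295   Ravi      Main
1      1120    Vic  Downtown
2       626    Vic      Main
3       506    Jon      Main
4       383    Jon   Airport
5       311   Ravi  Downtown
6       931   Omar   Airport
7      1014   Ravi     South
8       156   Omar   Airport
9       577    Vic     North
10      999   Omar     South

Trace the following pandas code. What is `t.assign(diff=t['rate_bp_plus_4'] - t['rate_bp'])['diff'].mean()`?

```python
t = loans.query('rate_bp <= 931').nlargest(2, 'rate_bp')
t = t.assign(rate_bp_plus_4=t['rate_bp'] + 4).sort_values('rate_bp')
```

filter rows where rate_bp <= 931:
   rate_bp client    branch
0      295   Ravi      Main
2      626    Vic      Main
3      506    Jon      Main
4      383    Jon   Airport
5      311   Ravi  Downtown
6      931   Omar   Airport
8      156   Omar   Airport
9      577    Vic     North
take 2 rows with largest rate_bp:
   rate_bp client   branch
6      931   Omar  Airport
2      626    Vic     Main
add column rate_bp_plus_4 = t['rate_bp'] + 4:
   rate_bp client   branch  rate_bp_plus_4
6      931   Omar  Airport             935
2      626    Vic     Main             630
sort by rate_bp:
   rate_bp client   branch  rate_bp_plus_4
2      626    Vic     Main             630
6      931   Omar  Airport             935
add column diff = t['rate_bp_plus_4'] - t['rate_bp']:
   rate_bp client   branch  rate_bp_plus_4  diff
2      626    Vic     Main             630     4
6      931   Omar  Airport             935     4
Hence 4.0.

4.0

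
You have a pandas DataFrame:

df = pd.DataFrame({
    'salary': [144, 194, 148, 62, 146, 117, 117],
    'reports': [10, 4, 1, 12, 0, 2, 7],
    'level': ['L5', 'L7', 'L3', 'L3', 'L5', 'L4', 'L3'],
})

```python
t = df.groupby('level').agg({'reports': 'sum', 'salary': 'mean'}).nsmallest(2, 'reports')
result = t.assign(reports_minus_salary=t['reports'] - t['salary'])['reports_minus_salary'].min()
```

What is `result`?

-190.0

group by level: sum(reports), mean(salary):
       reports  salary
level                 
L3          20   109.0
L4           2   117.0
L5          10   145.0
L7           4   194.0
take 2 rows with smallest reports:
       reports  salary
level                 
L4           2   117.0
L7           4   194.0
add column reports_minus_salary = t['reports'] - t['salary']:
       reports  salary  reports_minus_salary
level                                       
L4           2   117.0                -115.0
L7           4   194.0                -190.0
The min of column 'reports_minus_salary' is -190.0.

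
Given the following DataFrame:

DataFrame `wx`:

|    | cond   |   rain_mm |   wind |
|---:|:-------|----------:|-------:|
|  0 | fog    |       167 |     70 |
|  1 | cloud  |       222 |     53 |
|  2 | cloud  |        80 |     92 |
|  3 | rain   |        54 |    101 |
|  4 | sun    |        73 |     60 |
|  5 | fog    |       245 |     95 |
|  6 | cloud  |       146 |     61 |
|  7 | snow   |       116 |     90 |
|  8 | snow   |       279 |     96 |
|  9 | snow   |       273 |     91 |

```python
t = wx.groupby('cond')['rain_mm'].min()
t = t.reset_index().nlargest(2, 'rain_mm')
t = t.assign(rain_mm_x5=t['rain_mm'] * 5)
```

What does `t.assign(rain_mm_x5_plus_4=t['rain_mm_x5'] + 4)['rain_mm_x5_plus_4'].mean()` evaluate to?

711.5

group by cond, min of rain_mm:
cond
cloud     80
fog      167
rain      54
snow     116
sun       73
Name: rain_mm, dtype: int64
reset_index():
    cond  rain_mm
0  cloud       80
1    fog      167
2   rain       54
3   snow      116
4    sun       73
take 2 rows with largest rain_mm:
   cond  rain_mm
1   fog      167
3  snow      116
add column rain_mm_x5 = t['rain_mm'] * 5:
   cond  rain_mm  rain_mm_x5
1   fog      167         835
3  snow      116         580
add column rain_mm_x5_plus_4 = t['rain_mm_x5'] + 4:
   cond  rain_mm  rain_mm_x5  rain_mm_x5_plus_4
1   fog      167         835                839
3  snow      116         580                584
So mean() = 711.5.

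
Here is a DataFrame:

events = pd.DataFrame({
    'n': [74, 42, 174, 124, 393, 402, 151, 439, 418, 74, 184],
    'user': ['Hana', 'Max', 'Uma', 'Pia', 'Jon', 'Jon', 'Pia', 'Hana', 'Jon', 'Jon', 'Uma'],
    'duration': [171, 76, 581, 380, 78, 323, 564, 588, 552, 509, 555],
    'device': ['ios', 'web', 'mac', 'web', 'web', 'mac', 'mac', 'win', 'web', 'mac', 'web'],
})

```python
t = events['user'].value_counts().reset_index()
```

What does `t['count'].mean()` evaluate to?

2.2

value_counts of user:
user
Jon     4
Hana    2
Uma     2
Pia     2
Max     1
Name: count, dtype: int64
reset_index():
   user  count
0   Jon      4
1  Hana      2
2   Uma      2
3   Pia      2
4   Max      1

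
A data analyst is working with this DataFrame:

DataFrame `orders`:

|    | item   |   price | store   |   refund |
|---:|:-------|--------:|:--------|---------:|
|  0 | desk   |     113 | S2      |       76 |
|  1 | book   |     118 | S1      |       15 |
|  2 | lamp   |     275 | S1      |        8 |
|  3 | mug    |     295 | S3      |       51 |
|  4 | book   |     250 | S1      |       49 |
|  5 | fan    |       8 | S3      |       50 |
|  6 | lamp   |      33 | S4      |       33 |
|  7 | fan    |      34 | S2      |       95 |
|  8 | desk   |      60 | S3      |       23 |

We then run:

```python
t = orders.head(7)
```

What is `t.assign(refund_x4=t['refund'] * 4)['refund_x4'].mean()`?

161.142857143

take first 7 rows:
   item  price store  refund
0  desk    113    S2      76
1  book    118    S1      15
2  lamp    275    S1       8
3   mug    295    S3      51
4  book    250    S1      49
5   fan      8    S3      50
6  lamp     33    S4      33
add column refund_x4 = t['refund'] * 4:
   item  price store  refund  refund_x4
0  desk    113    S2      76        304
1  book    118    S1      15         60
2  lamp    275    S1       8         32
3   mug    295    S3      51        204
4  book    250    S1      49        196
5   fan      8    S3      50        200
6  lamp     33    S4      33        132
mean of column 'refund_x4' → 161.142857143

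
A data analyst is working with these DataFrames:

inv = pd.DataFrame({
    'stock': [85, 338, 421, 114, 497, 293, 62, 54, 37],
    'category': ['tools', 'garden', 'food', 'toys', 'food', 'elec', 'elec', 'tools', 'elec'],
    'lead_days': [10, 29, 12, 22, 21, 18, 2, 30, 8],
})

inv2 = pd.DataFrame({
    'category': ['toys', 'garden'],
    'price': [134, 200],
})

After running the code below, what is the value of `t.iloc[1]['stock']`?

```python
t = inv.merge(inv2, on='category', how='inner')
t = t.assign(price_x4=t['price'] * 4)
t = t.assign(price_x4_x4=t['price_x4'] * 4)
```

114

merge on 'category' (how='inner') → 2 rows:
   stock category  lead_days  price
0    338   garden         29    200
1    114     toys         22    134
add column price_x4 = t['price'] * 4:
   stock category  lead_days  price  price_x4
0    338   garden         29    200       800
1    114     toys         22    134       536
add column price_x4_x4 = t['price_x4'] * 4:
   stock category  lead_days  price  price_x4  price_x4_x4
0    338   garden         29    200       800         3200
1    114     toys         22    134       536         2144
Then the value at position 1, column 'stock': 114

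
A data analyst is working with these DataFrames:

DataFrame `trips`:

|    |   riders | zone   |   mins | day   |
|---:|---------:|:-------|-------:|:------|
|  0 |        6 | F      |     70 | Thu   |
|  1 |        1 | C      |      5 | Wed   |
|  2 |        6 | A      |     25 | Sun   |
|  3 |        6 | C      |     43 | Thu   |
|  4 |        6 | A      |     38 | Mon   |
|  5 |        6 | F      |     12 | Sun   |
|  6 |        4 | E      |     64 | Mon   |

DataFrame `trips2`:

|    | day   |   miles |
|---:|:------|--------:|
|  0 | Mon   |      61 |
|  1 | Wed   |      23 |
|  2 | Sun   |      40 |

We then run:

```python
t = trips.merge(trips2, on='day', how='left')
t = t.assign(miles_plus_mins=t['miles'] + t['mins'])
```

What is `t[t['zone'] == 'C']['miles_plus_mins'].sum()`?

merge on 'day' (how='left') → 7 rows:
   riders zone  mins  day  miles
0       6    F    70  Thu    NaN
1       1    C     5  Wed   23.0
2       6    A    25  Sun   40.0
3       6    C    43  Thu    NaN
4       6    A    38  Mon   61.0
5       6    F    12  Sun   40.0
6       4    E    64  Mon   61.0
add column miles_plus_mins = t['miles'] + t['mins']:
   riders zone  mins  day  miles  miles_plus_mins
0       6    F    70  Thu    NaN              NaN
1       1    C     5  Wed   23.0             28.0
2       6    A    25  Sun   40.0             65.0
3       6    C    43  Thu    NaN              NaN
4       6    A    38  Mon   61.0             99.0
5       6    F    12  Sun   40.0             52.0
6       4    E    64  Mon   61.0            125.0
filter rows where zone == 'C':
   riders zone  mins  day  miles  miles_plus_mins
1       1    C     5  Wed   23.0             28.0
3       6    C    43  Thu    NaN              NaN
The sum of column 'miles_plus_mins' is 28.0.

28.0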